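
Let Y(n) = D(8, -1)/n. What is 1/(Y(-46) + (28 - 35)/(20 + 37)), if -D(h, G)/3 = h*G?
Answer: -1311/845 ≈ -1.5515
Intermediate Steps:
D(h, G) = -3*G*h (D(h, G) = -3*h*G = -3*G*h)
Y(n) = 24/n (Y(n) = (-3*(-1)*8)/n = 24/n)
1/(Y(-46) + (28 - 35)/(20 + 37)) = 1/(24/(-46) + (28 - 35)/(20 + 37)) = 1/(24*(-1/46) - 7/57) = 1/(-12/23 - 7*1/57) = 1/(-12/23 - 7/57) = 1/(-845/1311) = -1311/845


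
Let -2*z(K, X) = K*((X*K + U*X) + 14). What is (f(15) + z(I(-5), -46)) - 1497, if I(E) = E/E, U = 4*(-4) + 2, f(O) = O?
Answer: -1788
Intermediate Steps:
U = -14 (U = -16 + 2 = -14)
I(E) = 1
z(K, X) = -K*(14 - 14*X + K*X)/2 (z(K, X) = -K*((X*K - 14*X) + 14)/2 = -K*((K*X - 14*X) + 14)/2 = -K*((-14*X + K*X) + 14)/2 = -K*(14 - 14*X + K*X)/2)
(f(15) + z(I(-5), -46)) - 1497 = (15 + (1/2)*1*(-14 + 14*(-46) - 1*1*(-46))) - 1497 = (15 + (1/2)*1*(-14 - 644 + 46)) - 1497 = (15 + (1/2)*1*(-612)) - 1497 = (15 - 306) - 1497 = -291 - 1497 = -1788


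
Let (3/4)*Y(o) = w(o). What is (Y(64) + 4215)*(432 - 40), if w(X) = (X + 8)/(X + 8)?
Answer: 4958408/3 ≈ 1.6528e+6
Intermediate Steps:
w(X) = 1 (w(X) = (8 + X)/(8 + X) = 1)
Y(o) = 4/3 (Y(o) = (4/3)*1 = 4/3)
(Y(64) + 4215)*(432 - 40) = (4/3 + 4215)*(432 - 40) = (12649/3)*392 = 4958408/3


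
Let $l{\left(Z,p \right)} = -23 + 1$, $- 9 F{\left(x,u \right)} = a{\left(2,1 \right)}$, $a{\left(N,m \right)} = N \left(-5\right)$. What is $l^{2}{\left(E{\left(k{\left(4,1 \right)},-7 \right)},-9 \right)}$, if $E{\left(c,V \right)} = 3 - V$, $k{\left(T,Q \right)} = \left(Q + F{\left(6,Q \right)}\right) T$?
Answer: $484$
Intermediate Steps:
$a{\left(N,m \right)} = - 5 N$
$F{\left(x,u \right)} = \frac{10}{9}$ ($F{\left(x,u \right)} = - \frac{\left(-5\right) 2}{9} = \left(- \frac{1}{9}\right) \left(-10\right) = \frac{10}{9}$)
$k{\left(T,Q \right)} = T \left(\frac{10}{9} + Q\right)$ ($k{\left(T,Q \right)} = \left(Q + \frac{10}{9}\right) T = \left(\frac{10}{9} + Q\right) T = T \left(\frac{10}{9} + Q\right)$)
$l{\left(Z,p \right)} = -22$
$l^{2}{\left(E{\left(k{\left(4,1 \right)},-7 \right)},-9 \right)} = \left(-22\right)^{2} = 484$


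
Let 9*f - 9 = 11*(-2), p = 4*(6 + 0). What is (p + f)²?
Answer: 41209/81 ≈ 508.75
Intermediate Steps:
p = 24 (p = 4*6 = 24)
f = -13/9 (f = 1 + (11*(-2))/9 = 1 + (⅑)*(-22) = 1 - 22/9 = -13/9 ≈ -1.4444)
(p + f)² = (24 - 13/9)² = (203/9)² = 41209/81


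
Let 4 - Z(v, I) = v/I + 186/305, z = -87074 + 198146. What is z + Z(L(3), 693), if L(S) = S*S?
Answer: 2608605233/23485 ≈ 1.1108e+5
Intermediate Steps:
z = 111072
L(S) = S²
Z(v, I) = 1034/305 - v/I (Z(v, I) = 4 - (v/I + 186/305) = 4 - (186/305 + v/I) = 4 + (-186/305 - v/I) = 1034/305 - v/I)
z + Z(L(3), 693) = 111072 + (1034/305 - 1*3²/693) = 111072 + (1034/305 - 1*9*1/693) = 111072 + (1034/305 - 1/77) = 111072 + 79313/23485 = 2608605233/23485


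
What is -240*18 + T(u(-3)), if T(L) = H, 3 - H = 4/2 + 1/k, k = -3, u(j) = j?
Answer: -12956/3 ≈ -4318.7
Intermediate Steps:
H = 4/3 (H = 3 - (4/2 + 1/(-3)) = 3 - (4*(½) + 1*(-⅓)) = 3 - (2 - ⅓) = 3 - 1*5/3 = 3 - 5/3 = 4/3 ≈ 1.3333)
T(L) = 4/3
-240*18 + T(u(-3)) = -240*18 + 4/3 = -40*108 + 4/3 = -4320 + 4/3 = -12956/3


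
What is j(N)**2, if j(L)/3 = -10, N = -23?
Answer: 900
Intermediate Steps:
j(L) = -30 (j(L) = 3*(-10) = -30)
j(N)**2 = (-30)**2 = 900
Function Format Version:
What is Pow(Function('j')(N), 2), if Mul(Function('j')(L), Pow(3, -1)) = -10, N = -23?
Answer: 900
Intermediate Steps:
Function('j')(L) = -30 (Function('j')(L) = Mul(3, -10) = -30)
Pow(Function('j')(N), 2) = Pow(-30, 2) = 900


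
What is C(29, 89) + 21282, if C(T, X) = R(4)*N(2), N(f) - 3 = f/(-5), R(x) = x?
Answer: 106462/5 ≈ 21292.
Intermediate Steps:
N(f) = 3 - f/5 (N(f) = 3 + f/(-5) = 3 + f*(-⅕) = 3 - f/5)
C(T, X) = 52/5 (C(T, X) = 4*(3 - ⅕*2) = 4*(3 - ⅖) = 4*(13/5) = 52/5)
C(29, 89) + 21282 = 52/5 + 21282 = 106462/5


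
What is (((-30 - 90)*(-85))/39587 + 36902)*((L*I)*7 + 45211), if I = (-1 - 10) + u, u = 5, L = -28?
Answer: 67764433827838/39587 ≈ 1.7118e+9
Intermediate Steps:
I = -6 (I = (-1 - 10) + 5 = -11 + 5 = -6)
(((-30 - 90)*(-85))/39587 + 36902)*((L*I)*7 + 45211) = (((-30 - 90)*(-85))/39587 + 36902)*(-28*(-6)*7 + 45211) = (-120*(-85)*(1/39587) + 36902)*(168*7 + 45211) = (10200*(1/39587) + 36902)*(1176 + 45211) = (10200/39587 + 36902)*46387 = (1460849674/39587)*46387 = 67764433827838/39587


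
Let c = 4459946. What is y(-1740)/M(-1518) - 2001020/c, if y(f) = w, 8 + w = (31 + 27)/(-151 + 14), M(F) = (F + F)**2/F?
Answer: -414857430899/927517129836 ≈ -0.44728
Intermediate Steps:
M(F) = 4*F (M(F) = (2*F)**2/F = (4*F**2)/F = 4*F)
w = -1154/137 (w = -8 + (31 + 27)/(-151 + 14) = -8 + 58/(-137) = -8 + 58*(-1/137) = -8 - 58/137 = -1154/137 ≈ -8.4234)
y(f) = -1154/137
y(-1740)/M(-1518) - 2001020/c = -1154/(137*(4*(-1518))) - 2001020/4459946 = -1154/137/(-6072) - 2001020*1/4459946 = -1154/137*(-1/6072) - 1000510/2229973 = 577/415932 - 1000510/2229973 = -414857430899/927517129836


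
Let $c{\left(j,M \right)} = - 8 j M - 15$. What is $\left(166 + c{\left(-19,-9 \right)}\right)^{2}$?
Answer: $1481089$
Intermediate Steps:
$c{\left(j,M \right)} = -15 - 8 M j$ ($c{\left(j,M \right)} = - 8 M j - 15 = -15 - 8 M j$)
$\left(166 + c{\left(-19,-9 \right)}\right)^{2} = \left(166 - \left(15 - -1368\right)\right)^{2} = \left(166 - 1383\right)^{2} = \left(-1217\right)^{2} = 1481089$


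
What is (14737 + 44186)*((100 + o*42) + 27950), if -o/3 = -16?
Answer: 1771578918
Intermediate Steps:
o = 48 (o = -3*(-16) = 48)
(14737 + 44186)*((100 + o*42) + 27950) = (14737 + 44186)*((100 + 48*42) + 27950) = 58923*((100 + 2016) + 27950) = 58923*(2116 + 27950) = 58923*30066 = 1771578918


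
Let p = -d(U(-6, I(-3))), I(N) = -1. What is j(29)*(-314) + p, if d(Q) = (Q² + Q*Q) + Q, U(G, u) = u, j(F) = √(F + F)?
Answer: -1 - 314*√58 ≈ -2392.4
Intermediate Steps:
j(F) = √2*√F (j(F) = √(2*F) = √2*√F)
d(Q) = Q + 2*Q² (d(Q) = (Q² + Q²) + Q = 2*Q² + Q = Q + 2*Q²)
p = -1 (p = -(-1)*(1 + 2*(-1)) = -(-1)*(1 - 2) = -(-1)*(-1) = -1*1 = -1)
j(29)*(-314) + p = (√2*√29)*(-314) - 1 = √58*(-314) - 1 = -314*√58 - 1 = -1 - 314*√58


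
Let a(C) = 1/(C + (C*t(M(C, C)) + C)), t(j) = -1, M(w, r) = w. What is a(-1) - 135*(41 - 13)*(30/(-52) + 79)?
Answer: -3853723/13 ≈ -2.9644e+5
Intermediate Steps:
a(C) = 1/C (a(C) = 1/(C + (C*(-1) + C)) = 1/(C + (-C + C)) = 1/(C + 0) = 1/C)
a(-1) - 135*(41 - 13)*(30/(-52) + 79) = 1/(-1) - 135*(41 - 13)*(30/(-52) + 79) = -1 - 3780*(30*(-1/52) + 79) = -1 - 3780*(-15/26 + 79) = -1 - 3780*2039/26 = -1 - 135*28546/13 = -1 - 3853710/13 = -3853723/13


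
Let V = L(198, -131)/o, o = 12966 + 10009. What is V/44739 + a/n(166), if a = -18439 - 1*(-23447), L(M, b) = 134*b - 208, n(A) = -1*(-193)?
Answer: 5147612225134/198380555325 ≈ 25.948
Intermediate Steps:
n(A) = 193
L(M, b) = -208 + 134*b
a = 5008 (a = -18439 + 23447 = 5008)
o = 22975
V = -17762/22975 (V = (-208 + 134*(-131))/22975 = (-208 - 17554)*(1/22975) = -17762*1/22975 = -17762/22975 ≈ -0.77310)
V/44739 + a/n(166) = -17762/22975/44739 + 5008/193 = -17762/22975*1/44739 + 5008*(1/193) = -17762/1027878525 + 5008/193 = 5147612225134/198380555325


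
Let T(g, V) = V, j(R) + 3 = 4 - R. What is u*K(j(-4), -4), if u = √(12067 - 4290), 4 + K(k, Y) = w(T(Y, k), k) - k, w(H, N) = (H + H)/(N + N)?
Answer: -8*√7777 ≈ -705.50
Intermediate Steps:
j(R) = 1 - R (j(R) = -3 + (4 - R) = 1 - R)
w(H, N) = H/N (w(H, N) = (2*H)/((2*N)) = (2*H)*(1/(2*N)) = H/N)
K(k, Y) = -3 - k (K(k, Y) = -4 + (k/k - k) = -4 + (1 - k) = -3 - k)
u = √7777 ≈ 88.187
u*K(j(-4), -4) = √7777*(-3 - (1 - 1*(-4))) = √7777*(-3 - (1 + 4)) = √7777*(-3 - 1*5) = √7777*(-3 - 5) = √7777*(-8) = -8*√7777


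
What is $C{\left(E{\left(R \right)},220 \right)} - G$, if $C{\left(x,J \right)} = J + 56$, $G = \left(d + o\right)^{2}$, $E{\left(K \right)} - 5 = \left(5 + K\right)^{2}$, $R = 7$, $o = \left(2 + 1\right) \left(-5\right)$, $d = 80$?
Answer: $-3949$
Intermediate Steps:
$o = -15$ ($o = 3 \left(-5\right) = -15$)
$E{\left(K \right)} = 5 + \left(5 + K\right)^{2}$
$G = 4225$ ($G = \left(80 - 15\right)^{2} = 65^{2} = 4225$)
$C{\left(x,J \right)} = 56 + J$
$C{\left(E{\left(R \right)},220 \right)} - G = \left(56 + 220\right) - 4225 = 276 - 4225 = -3949$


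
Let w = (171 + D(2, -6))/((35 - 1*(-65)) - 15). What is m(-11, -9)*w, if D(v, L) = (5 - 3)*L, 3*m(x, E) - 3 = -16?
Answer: -689/85 ≈ -8.1059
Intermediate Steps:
m(x, E) = -13/3 (m(x, E) = 1 + (1/3)*(-16) = 1 - 16/3 = -13/3)
D(v, L) = 2*L
w = 159/85 (w = (171 + 2*(-6))/((35 - 1*(-65)) - 15) = (171 - 12)/((35 + 65) - 15) = 159/(100 - 15) = 159/85 ≈ 1.8706)
m(-11, -9)*w = -13/3*159/85 = -689/85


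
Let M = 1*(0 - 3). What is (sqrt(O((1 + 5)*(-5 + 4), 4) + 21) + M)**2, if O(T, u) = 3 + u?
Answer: 37 - 12*sqrt(7) ≈ 5.2510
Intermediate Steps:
M = -3 (M = 1*(-3) = -3)
(sqrt(O((1 + 5)*(-5 + 4), 4) + 21) + M)**2 = (sqrt((3 + 4) + 21) - 3)**2 = (sqrt(7 + 21) - 3)**2 = (sqrt(28) - 3)**2 = (2*sqrt(7) - 3)**2 = (-3 + 2*sqrt(7))**2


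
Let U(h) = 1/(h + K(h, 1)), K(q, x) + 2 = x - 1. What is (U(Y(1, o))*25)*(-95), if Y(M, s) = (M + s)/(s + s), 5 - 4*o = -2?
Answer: 33250/17 ≈ 1955.9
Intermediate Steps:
o = 7/4 (o = 5/4 - ¼*(-2) = 5/4 + ½ = 7/4 ≈ 1.7500)
K(q, x) = -3 + x (K(q, x) = -2 + (x - 1) = -2 + (-1 + x) = -3 + x)
Y(M, s) = (M + s)/(2*s) (Y(M, s) = (M + s)/((2*s)) = (M + s)*(1/(2*s)) = (M + s)/(2*s))
U(h) = 1/(-2 + h) (U(h) = 1/(h + (-3 + 1)) = 1/(h - 2) = 1/(-2 + h))
(U(Y(1, o))*25)*(-95) = (25/(-2 + (1 + 7/4)/(2*(7/4))))*(-95) = (25/(-2 + (½)*(4/7)*(11/4)))*(-95) = (25/(-2 + 11/14))*(-95) = (25/(-17/14))*(-95) = -14/17*25*(-95) = -350/17*(-95) = 33250/17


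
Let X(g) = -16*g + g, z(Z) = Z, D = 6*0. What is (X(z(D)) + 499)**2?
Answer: 249001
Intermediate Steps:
D = 0
X(g) = -15*g
(X(z(D)) + 499)**2 = (-15*0 + 499)**2 = (0 + 499)**2 = 499**2 = 249001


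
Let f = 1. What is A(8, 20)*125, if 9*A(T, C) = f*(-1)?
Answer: -125/9 ≈ -13.889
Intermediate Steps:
A(T, C) = -⅑ (A(T, C) = (1*(-1))/9 = (⅑)*(-1) = -⅑)
A(8, 20)*125 = -⅑*125 = -125/9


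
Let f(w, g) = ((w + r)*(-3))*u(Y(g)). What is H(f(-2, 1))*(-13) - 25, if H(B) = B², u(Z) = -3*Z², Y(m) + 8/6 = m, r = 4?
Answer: -77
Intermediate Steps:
Y(m) = -4/3 + m
f(w, g) = -3*(-4/3 + g)²*(-12 - 3*w) (f(w, g) = ((w + 4)*(-3))*(-3*(-4/3 + g)²) = ((4 + w)*(-3))*(-3*(-4/3 + g)²) = (-12 - 3*w)*(-3*(-4/3 + g)²) = -3*(-4/3 + g)²*(-12 - 3*w))
H(f(-2, 1))*(-13) - 25 = ((-4 + 3*1)²*(4 - 2))²*(-13) - 25 = ((-4 + 3)²*2)²*(-13) - 25 = ((-1)²*2)²*(-13) - 25 = (1*2)²*(-13) - 25 = 2²*(-13) - 25 = 4*(-13) - 25 = -52 - 25 = -77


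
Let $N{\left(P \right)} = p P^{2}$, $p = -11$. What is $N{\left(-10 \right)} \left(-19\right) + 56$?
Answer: $20956$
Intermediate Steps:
$N{\left(P \right)} = - 11 P^{2}$
$N{\left(-10 \right)} \left(-19\right) + 56 = - 11 \left(-10\right)^{2} \left(-19\right) + 56 = \left(-11\right) 100 \left(-19\right) + 56 = \left(-1100\right) \left(-19\right) + 56 = 20900 + 56 = 20956$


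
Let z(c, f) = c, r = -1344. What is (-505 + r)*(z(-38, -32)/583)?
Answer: 70262/583 ≈ 120.52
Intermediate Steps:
(-505 + r)*(z(-38, -32)/583) = (-505 - 1344)*(-38/583) = -(-70262)/583 = -1849*(-38/583) = 70262/583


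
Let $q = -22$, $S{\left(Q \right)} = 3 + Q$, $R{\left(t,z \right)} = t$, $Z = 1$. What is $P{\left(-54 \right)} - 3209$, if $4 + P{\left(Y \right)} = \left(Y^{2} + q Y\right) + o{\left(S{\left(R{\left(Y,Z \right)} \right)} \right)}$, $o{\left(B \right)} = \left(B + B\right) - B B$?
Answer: $-1812$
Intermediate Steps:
$o{\left(B \right)} = - B^{2} + 2 B$ ($o{\left(B \right)} = 2 B - B^{2} = - B^{2} + 2 B$)
$P{\left(Y \right)} = -4 + Y^{2} - 22 Y + \left(-1 - Y\right) \left(3 + Y\right)$ ($P{\left(Y \right)} = -4 + \left(\left(Y^{2} - 22 Y\right) + \left(3 + Y\right) \left(2 - \left(3 + Y\right)\right)\right) = -4 + \left(\left(Y^{2} - 22 Y\right) + \left(3 + Y\right) \left(-1 - Y\right)\right) = -4 + \left(\left(Y^{2} - 22 Y\right) + \left(-1 - Y\right) \left(3 + Y\right)\right) = -4 + \left(Y^{2} - 22 Y + \left(-1 - Y\right) \left(3 + Y\right)\right) = -4 + Y^{2} - 22 Y + \left(-1 - Y\right) \left(3 + Y\right)$)
$P{\left(-54 \right)} - 3209 = \left(-7 - -1404\right) - 3209 = \left(-7 + 1404\right) - 3209 = 1397 - 3209 = -1812$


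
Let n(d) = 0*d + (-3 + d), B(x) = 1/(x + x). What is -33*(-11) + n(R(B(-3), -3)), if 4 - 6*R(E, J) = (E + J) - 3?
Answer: 13021/36 ≈ 361.69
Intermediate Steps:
B(x) = 1/(2*x)
R(E, J) = 7/6 - E/6 - J/6 (R(E, J) = ⅔ - ((E + J) - 3)/6 = ⅔ - (-3 + E + J)/6 = ⅔ + (½ - E/6 - J/6) = 7/6 - E/6 - J/6)
n(d) = -3 + d (n(d) = 0 + (-3 + d) = -3 + d)
-33*(-11) + n(R(B(-3), -3)) = -33*(-11) + (-3 + (7/6 - 1/(12*(-3)) - ⅙*(-3))) = 363 + (-3 + (7/6 - (-1)/(12*3) + ½)) = 363 + (-3 + (7/6 - ⅙*(-⅙) + ½)) = 363 + (-3 + (7/6 + 1/36 + ½)) = 363 + (-3 + 61/36) = 363 - 47/36 = 13021/36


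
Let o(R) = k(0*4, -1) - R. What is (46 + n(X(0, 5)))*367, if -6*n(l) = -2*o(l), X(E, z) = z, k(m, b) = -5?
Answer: 46976/3 ≈ 15659.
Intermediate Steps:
o(R) = -5 - R
n(l) = -5/3 - l/3 (n(l) = -(-1)*(-5 - l)/3 = -(10 + 2*l)/6 = -5/3 - l/3)
(46 + n(X(0, 5)))*367 = (46 + (-5/3 - 1/3*5))*367 = (46 + (-5/3 - 5/3))*367 = (46 - 10/3)*367 = (128/3)*367 = 46976/3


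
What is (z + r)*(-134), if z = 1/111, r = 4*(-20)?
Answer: 1189786/111 ≈ 10719.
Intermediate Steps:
r = -80
z = 1/111 ≈ 0.0090090
(z + r)*(-134) = (1/111 - 80)*(-134) = -8879/111*(-134) = 1189786/111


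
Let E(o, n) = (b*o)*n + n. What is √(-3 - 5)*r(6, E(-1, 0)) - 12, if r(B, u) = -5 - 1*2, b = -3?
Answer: -12 - 14*I*√2 ≈ -12.0 - 19.799*I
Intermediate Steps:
E(o, n) = n - 3*n*o (E(o, n) = (-3*o)*n + n = -3*n*o + n = n - 3*n*o)
r(B, u) = -7 (r(B, u) = -5 - 2 = -7)
√(-3 - 5)*r(6, E(-1, 0)) - 12 = √(-3 - 5)*(-7) - 12 = √(-8)*(-7) - 12 = (2*I*√2)*(-7) - 12 = -14*I*√2 - 12 = -12 - 14*I*√2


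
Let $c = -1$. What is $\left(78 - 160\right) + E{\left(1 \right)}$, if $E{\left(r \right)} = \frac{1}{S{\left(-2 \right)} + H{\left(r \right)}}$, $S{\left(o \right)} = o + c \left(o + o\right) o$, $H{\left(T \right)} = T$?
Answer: $- \frac{739}{9} \approx -82.111$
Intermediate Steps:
$S{\left(o \right)} = o - 2 o^{2}$ ($S{\left(o \right)} = o + - (o + o) o = o + - 2 o o = o - 2 o^{2}$)
$E{\left(r \right)} = \frac{1}{-10 + r}$ ($E{\left(r \right)} = \frac{1}{- 2 \left(1 - -4\right) + r} = \frac{1}{- 2 \left(1 + 4\right) + r} = \frac{1}{\left(-2\right) 5 + r} = \frac{1}{-10 + r}$)
$\left(78 - 160\right) + E{\left(1 \right)} = \left(78 - 160\right) + \frac{1}{-10 + 1} = \left(78 - 160\right) + \frac{1}{-9} = -82 - \frac{1}{9} = - \frac{739}{9}$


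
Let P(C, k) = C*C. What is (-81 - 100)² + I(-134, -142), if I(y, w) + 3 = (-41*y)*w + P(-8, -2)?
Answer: -747326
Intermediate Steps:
P(C, k) = C²
I(y, w) = 61 - 41*w*y (I(y, w) = -3 + ((-41*y)*w + (-8)²) = -3 + (-41*w*y + 64) = -3 + (64 - 41*w*y) = 61 - 41*w*y)
(-81 - 100)² + I(-134, -142) = (-81 - 100)² + (61 - 41*(-142)*(-134)) = (-181)² + (61 - 780148) = 32761 - 780087 = -747326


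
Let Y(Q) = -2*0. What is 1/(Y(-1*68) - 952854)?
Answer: -1/952854 ≈ -1.0495e-6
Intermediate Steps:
Y(Q) = 0
1/(Y(-1*68) - 952854) = 1/(0 - 952854) = 1/(-952854) = -1/952854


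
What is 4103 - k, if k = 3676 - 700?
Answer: 1127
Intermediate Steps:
k = 2976
4103 - k = 4103 - 1*2976 = 4103 - 2976 = 1127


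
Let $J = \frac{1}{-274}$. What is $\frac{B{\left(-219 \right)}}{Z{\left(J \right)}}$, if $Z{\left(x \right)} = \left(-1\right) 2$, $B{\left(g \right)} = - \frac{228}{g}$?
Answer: $- \frac{38}{73} \approx -0.52055$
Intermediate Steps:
$J = - \frac{1}{274} \approx -0.0036496$
$Z{\left(x \right)} = -2$
$\frac{B{\left(-219 \right)}}{Z{\left(J \right)}} = \frac{\left(-228\right) \frac{1}{-219}}{-2} = \left(-228\right) \left(- \frac{1}{219}\right) \left(- \frac{1}{2}\right) = \frac{76}{73} \left(- \frac{1}{2}\right) = - \frac{38}{73}$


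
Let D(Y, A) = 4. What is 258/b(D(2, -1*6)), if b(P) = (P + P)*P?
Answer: 129/16 ≈ 8.0625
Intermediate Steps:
b(P) = 2*P² (b(P) = (2*P)*P = 2*P²)
258/b(D(2, -1*6)) = 258/((2*4²)) = 258/((2*16)) = 258/32 = 258*(1/32) = 129/16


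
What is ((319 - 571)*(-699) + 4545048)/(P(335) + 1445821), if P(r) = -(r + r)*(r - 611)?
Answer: 4721196/1630741 ≈ 2.8951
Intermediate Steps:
P(r) = -2*r*(-611 + r)
((319 - 571)*(-699) + 4545048)/(P(335) + 1445821) = ((319 - 571)*(-699) + 4545048)/(2*335*(611 - 1*335) + 1445821) = (-252*(-699) + 4545048)/(2*335*(611 - 335) + 1445821) = (176148 + 4545048)/(2*335*276 + 1445821) = 4721196/(184920 + 1445821) = 4721196/1630741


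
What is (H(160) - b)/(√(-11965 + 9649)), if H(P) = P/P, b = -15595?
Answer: -7798*I*√579/579 ≈ -324.07*I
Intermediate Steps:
H(P) = 1
(H(160) - b)/(√(-11965 + 9649)) = (1 - 1*(-15595))/(√(-11965 + 9649)) = (1 + 15595)/(√(-2316)) = 15596/((2*I*√579)) = 15596*(-I*√579/1158) = -7798*I*√579/579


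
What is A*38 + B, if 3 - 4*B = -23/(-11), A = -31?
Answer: -25911/22 ≈ -1177.8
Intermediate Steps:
B = 5/22 (B = ¾ - (-23)/(4*(-11)) = ¾ - (-23)*(-1)/(4*11) = ¾ - ¼*23/11 = ¾ - 23/44 = 5/22 ≈ 0.22727)
A*38 + B = -31*38 + 5/22 = -1178 + 5/22 = -25911/22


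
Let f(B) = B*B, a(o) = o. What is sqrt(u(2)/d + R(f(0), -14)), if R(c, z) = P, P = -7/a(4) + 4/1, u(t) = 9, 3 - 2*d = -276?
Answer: sqrt(8897)/62 ≈ 1.5214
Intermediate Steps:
d = 279/2 (d = 3/2 - 1/2*(-276) = 3/2 + 138 = 279/2 ≈ 139.50)
f(B) = B**2
P = 9/4 (P = -7/4 + 4/1 = -7*1/4 + 4*1 = -7/4 + 4 = 9/4 ≈ 2.2500)
R(c, z) = 9/4
sqrt(u(2)/d + R(f(0), -14)) = sqrt(9/(279/2) + 9/4) = sqrt(9*(2/279) + 9/4) = sqrt(2/31 + 9/4) = sqrt(287/124) = sqrt(8897)/62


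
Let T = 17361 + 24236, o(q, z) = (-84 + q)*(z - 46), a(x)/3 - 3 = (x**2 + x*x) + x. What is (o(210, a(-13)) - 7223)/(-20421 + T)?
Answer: 110965/21176 ≈ 5.2401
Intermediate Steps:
a(x) = 9 + 3*x + 6*x**2 (a(x) = 9 + 3*((x**2 + x*x) + x) = 9 + 3*((x**2 + x**2) + x) = 9 + 3*(2*x**2 + x) = 9 + 3*(x + 2*x**2) = 9 + (3*x + 6*x**2) = 9 + 3*x + 6*x**2)
o(q, z) = (-84 + q)*(-46 + z)
T = 41597
(o(210, a(-13)) - 7223)/(-20421 + T) = ((3864 - 84*(9 + 3*(-13) + 6*(-13)**2) - 46*210 + 210*(9 + 3*(-13) + 6*(-13)**2)) - 7223)/(-20421 + 41597) = ((3864 - 84*(9 - 39 + 6*169) - 9660 + 210*(9 - 39 + 6*169)) - 7223)/21176 = ((3864 - 84*(9 - 39 + 1014) - 9660 + 210*(9 - 39 + 1014)) - 7223)*(1/21176) = ((3864 - 84*984 - 9660 + 210*984) - 7223)*(1/21176) = ((3864 - 82656 - 9660 + 206640) - 7223)*(1/21176) = (118188 - 7223)*(1/21176) = 110965*(1/21176) = 110965/21176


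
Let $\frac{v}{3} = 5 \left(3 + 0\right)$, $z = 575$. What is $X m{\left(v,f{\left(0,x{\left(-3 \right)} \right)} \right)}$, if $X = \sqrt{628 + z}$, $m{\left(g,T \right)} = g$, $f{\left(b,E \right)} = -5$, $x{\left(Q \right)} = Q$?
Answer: $45 \sqrt{1203} \approx 1560.8$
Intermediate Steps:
$v = 45$ ($v = 3 \cdot 5 \left(3 + 0\right) = 3 \cdot 5 \cdot 3 = 3 \cdot 15 = 45$)
$X = \sqrt{1203}$ ($X = \sqrt{628 + 575} = \sqrt{1203} \approx 34.684$)
$X m{\left(v,f{\left(0,x{\left(-3 \right)} \right)} \right)} = \sqrt{1203} \cdot 45 = 45 \sqrt{1203}$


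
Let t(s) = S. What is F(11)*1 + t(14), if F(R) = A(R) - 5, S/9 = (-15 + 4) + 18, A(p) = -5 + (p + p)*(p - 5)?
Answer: 185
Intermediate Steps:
A(p) = -5 + 2*p*(-5 + p) (A(p) = -5 + (2*p)*(-5 + p) = -5 + 2*p*(-5 + p))
S = 63 (S = 9*((-15 + 4) + 18) = 9*(-11 + 18) = 9*7 = 63)
t(s) = 63
F(R) = -10 - 10*R + 2*R² (F(R) = (-5 - 10*R + 2*R²) - 5 = -10 - 10*R + 2*R²)
F(11)*1 + t(14) = (-10 - 10*11 + 2*11²)*1 + 63 = (-10 - 110 + 2*121)*1 + 63 = (-10 - 110 + 242)*1 + 63 = 122*1 + 63 = 122 + 63 = 185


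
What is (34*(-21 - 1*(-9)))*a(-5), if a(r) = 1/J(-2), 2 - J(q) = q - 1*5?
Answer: -136/3 ≈ -45.333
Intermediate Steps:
J(q) = 7 - q (J(q) = 2 - (q - 1*5) = 2 - (q - 5) = 2 - (-5 + q) = 2 + (5 - q) = 7 - q)
a(r) = ⅑ (a(r) = 1/(7 - 1*(-2)) = 1/(7 + 2) = 1/9 = ⅑)
(34*(-21 - 1*(-9)))*a(-5) = (34*(-21 - 1*(-9)))*(⅑) = (34*(-21 + 9))*(⅑) = (34*(-12))*(⅑) = -408*⅑ = -136/3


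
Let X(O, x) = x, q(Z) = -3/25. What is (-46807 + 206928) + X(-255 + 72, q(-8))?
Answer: 4003022/25 ≈ 1.6012e+5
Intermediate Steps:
q(Z) = -3/25 (q(Z) = -3*1/25 = -3/25)
(-46807 + 206928) + X(-255 + 72, q(-8)) = (-46807 + 206928) - 3/25 = 160121 - 3/25 = 4003022/25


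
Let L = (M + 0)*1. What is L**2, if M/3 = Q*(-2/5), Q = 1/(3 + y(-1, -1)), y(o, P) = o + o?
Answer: 36/25 ≈ 1.4400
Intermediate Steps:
y(o, P) = 2*o
Q = 1 (Q = 1/(3 + 2*(-1)) = 1/(3 - 2) = 1/1 = 1)
M = -6/5 (M = 3*(1*(-2/5)) = 3*(-2/5) = -6/5 ≈ -1.2000)
L = -6/5 (L = (-6/5 + 0)*1 = -6/5*1 = -6/5 ≈ -1.2000)
L**2 = (-6/5)**2 = 36/25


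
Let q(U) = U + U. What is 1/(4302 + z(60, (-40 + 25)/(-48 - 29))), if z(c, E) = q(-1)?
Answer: 1/4300 ≈ 0.00023256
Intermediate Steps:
q(U) = 2*U
z(c, E) = -2 (z(c, E) = 2*(-1) = -2)
1/(4302 + z(60, (-40 + 25)/(-48 - 29))) = 1/(4302 - 2) = 1/4300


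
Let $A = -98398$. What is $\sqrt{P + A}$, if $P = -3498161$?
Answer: $i \sqrt{3596559} \approx 1896.5 i$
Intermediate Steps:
$\sqrt{P + A} = \sqrt{-3498161 - 98398} = \sqrt{-3596559} = i \sqrt{3596559}$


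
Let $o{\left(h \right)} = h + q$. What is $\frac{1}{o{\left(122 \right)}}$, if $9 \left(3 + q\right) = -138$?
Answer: $\frac{3}{311} \approx 0.0096463$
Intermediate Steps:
$q = - \frac{55}{3}$ ($q = -3 + \frac{1}{9} \left(-138\right) = -3 - \frac{46}{3} = - \frac{55}{3} \approx -18.333$)
$o{\left(h \right)} = - \frac{55}{3} + h$ ($o{\left(h \right)} = h - \frac{55}{3} = - \frac{55}{3} + h$)
$\frac{1}{o{\left(122 \right)}} = \frac{1}{- \frac{55}{3} + 122} = \frac{1}{\frac{311}{3}} = \frac{3}{311}$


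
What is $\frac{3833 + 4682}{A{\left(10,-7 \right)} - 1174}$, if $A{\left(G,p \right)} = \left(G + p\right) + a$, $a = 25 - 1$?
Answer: $- \frac{8515}{1147} \approx -7.4237$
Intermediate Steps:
$a = 24$ ($a = 25 - 1 = 24$)
$A{\left(G,p \right)} = 24 + G + p$ ($A{\left(G,p \right)} = \left(G + p\right) + 24 = 24 + G + p$)
$\frac{3833 + 4682}{A{\left(10,-7 \right)} - 1174} = \frac{3833 + 4682}{\left(24 + 10 - 7\right) - 1174} = \frac{8515}{27 - 1174} = \frac{8515}{-1147} = 8515 \left(- \frac{1}{1147}\right) = - \frac{8515}{1147}$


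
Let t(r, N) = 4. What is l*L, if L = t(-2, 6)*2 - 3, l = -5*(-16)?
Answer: 400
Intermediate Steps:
l = 80
L = 5 (L = 4*2 - 3 = 8 - 3 = 5)
l*L = 80*5 = 400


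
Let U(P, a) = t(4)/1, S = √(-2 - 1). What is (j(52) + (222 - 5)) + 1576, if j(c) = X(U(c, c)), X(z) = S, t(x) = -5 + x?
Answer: 1793 + I*√3 ≈ 1793.0 + 1.732*I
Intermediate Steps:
S = I*√3 (S = √(-3) = I*√3 ≈ 1.732*I)
U(P, a) = -1 (U(P, a) = (-5 + 4)/1 = -1*1 = -1)
X(z) = I*√3
j(c) = I*√3
(j(52) + (222 - 5)) + 1576 = (I*√3 + (222 - 5)) + 1576 = (I*√3 + 217) + 1576 = (217 + I*√3) + 1576 = 1793 + I*√3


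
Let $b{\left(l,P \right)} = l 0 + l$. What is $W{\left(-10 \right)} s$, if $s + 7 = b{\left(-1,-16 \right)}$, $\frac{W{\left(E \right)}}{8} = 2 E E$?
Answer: $-12800$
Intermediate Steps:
$W{\left(E \right)} = 16 E^{2}$ ($W{\left(E \right)} = 8 \cdot 2 E E = 8 \cdot 2 E^{2} = 16 E^{2}$)
$b{\left(l,P \right)} = l$ ($b{\left(l,P \right)} = 0 + l = l$)
$s = -8$ ($s = -7 - 1 = -8$)
$W{\left(-10 \right)} s = 16 \left(-10\right)^{2} \left(-8\right) = 16 \cdot 100 \left(-8\right) = 1600 \left(-8\right) = -12800$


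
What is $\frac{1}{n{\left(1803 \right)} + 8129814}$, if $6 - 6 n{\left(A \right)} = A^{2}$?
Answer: $\frac{2}{15176027} \approx 1.3179 \cdot 10^{-7}$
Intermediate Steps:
$n{\left(A \right)} = 1 - \frac{A^{2}}{6}$
$\frac{1}{n{\left(1803 \right)} + 8129814} = \frac{1}{\left(1 - \frac{1803^{2}}{6}\right) + 8129814} = \frac{1}{\left(1 - \frac{1083603}{2}\right) + 8129814} = \frac{1}{- \frac{1083601}{2} + 8129814} = \frac{1}{\frac{15176027}{2}} = \frac{2}{15176027}$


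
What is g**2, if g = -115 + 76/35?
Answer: 15594601/1225 ≈ 12730.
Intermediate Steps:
g = -3949/35 (g = -115 + 76*(1/35) = -115 + 76/35 = -3949/35 ≈ -112.83)
g**2 = (-3949/35)**2 = 15594601/1225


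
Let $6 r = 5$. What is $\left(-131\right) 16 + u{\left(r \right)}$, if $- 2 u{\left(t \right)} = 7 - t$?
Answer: $- \frac{25189}{12} \approx -2099.1$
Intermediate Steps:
$r = \frac{5}{6}$ ($r = \frac{1}{6} \cdot 5 = \frac{5}{6} \approx 0.83333$)
$u{\left(t \right)} = - \frac{7}{2} + \frac{t}{2}$ ($u{\left(t \right)} = - \frac{7 - t}{2} = - \frac{7}{2} + \frac{t}{2}$)
$\left(-131\right) 16 + u{\left(r \right)} = \left(-131\right) 16 + \left(- \frac{7}{2} + \frac{1}{2} \cdot \frac{5}{6}\right) = -2096 + \left(- \frac{7}{2} + \frac{5}{12}\right) = -2096 - \frac{37}{12} = - \frac{25189}{12}$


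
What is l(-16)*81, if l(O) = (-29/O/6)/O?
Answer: -783/512 ≈ -1.5293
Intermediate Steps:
l(O) = -29/(6*O²) (l(O) = (-29/O*(⅙))/O = (-29/(6*O))/O = -29/(6*O²))
l(-16)*81 = -29/6/(-16)²*81 = -29/6*1/256*81 = -29/1536*81 = -783/512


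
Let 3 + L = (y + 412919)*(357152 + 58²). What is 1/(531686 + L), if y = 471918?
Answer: 1/318998427575 ≈ 3.1348e-12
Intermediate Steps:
L = 318997895889 (L = -3 + (471918 + 412919)*(357152 + 58²) = -3 + 884837*(357152 + 3364) = -3 + 884837*360516 = -3 + 318997895892 = 318997895889)
1/(531686 + L) = 1/(531686 + 318997895889) = 1/318998427575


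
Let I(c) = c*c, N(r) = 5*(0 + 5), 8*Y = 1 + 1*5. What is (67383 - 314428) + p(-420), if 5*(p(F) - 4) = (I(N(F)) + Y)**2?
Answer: -13498271/80 ≈ -1.6873e+5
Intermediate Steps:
Y = 3/4 (Y = (1 + 1*5)/8 = (1 + 5)/8 = (1/8)*6 = 3/4 ≈ 0.75000)
N(r) = 25 (N(r) = 5*5 = 25)
I(c) = c**2
p(F) = 6265329/80 (p(F) = 4 + (25**2 + 3/4)**2/5 = 4 + (625 + 3/4)**2/5 = 4 + (2503/4)**2/5 = 4 + (1/5)*(6265009/16) = 4 + 6265009/80 = 6265329/80)
(67383 - 314428) + p(-420) = (67383 - 314428) + 6265329/80 = -247045 + 6265329/80 = -13498271/80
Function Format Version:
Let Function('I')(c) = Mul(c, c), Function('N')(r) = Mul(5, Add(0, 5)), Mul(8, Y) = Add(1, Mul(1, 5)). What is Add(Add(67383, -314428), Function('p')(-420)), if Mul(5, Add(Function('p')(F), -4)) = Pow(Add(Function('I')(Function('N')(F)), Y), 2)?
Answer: Rational(-13498271, 80) ≈ -1.6873e+5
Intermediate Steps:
Y = Rational(3, 4) (Y = Mul(Rational(1, 8), Add(1, Mul(1, 5))) = Mul(Rational(1, 8), Add(1, 5)) = Mul(Rational(1, 8), 6) = Rational(3, 4) ≈ 0.75000)
Function('N')(r) = 25 (Function('N')(r) = Mul(5, 5) = 25)
Function('I')(c) = Pow(c, 2)
Function('p')(F) = Rational(6265329, 80) (Function('p')(F) = Add(4, Mul(Rational(1, 5), Pow(Add(Pow(25, 2), Rational(3, 4)), 2))) = Add(4, Mul(Rational(1, 5), Pow(Add(625, Rational(3, 4)), 2))) = Add(4, Mul(Rational(1, 5), Pow(Rational(2503, 4), 2))) = Add(4, Mul(Rational(1, 5), Rational(6265009, 16))) = Add(4, Rational(6265009, 80)) = Rational(6265329, 80))
Add(Add(67383, -314428), Function('p')(-420)) = Add(Add(67383, -314428), Rational(6265329, 80)) = Add(-247045, Rational(6265329, 80)) = Rational(-13498271, 80)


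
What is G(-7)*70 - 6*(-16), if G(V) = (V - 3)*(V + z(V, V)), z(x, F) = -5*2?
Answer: 11996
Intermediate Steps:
z(x, F) = -10
G(V) = (-10 + V)*(-3 + V) (G(V) = (V - 3)*(V - 10) = (-3 + V)*(-10 + V) = (-10 + V)*(-3 + V))
G(-7)*70 - 6*(-16) = (30 + (-7)² - 13*(-7))*70 - 6*(-16) = (30 + 49 + 91)*70 + 96 = 170*70 + 96 = 11900 + 96 = 11996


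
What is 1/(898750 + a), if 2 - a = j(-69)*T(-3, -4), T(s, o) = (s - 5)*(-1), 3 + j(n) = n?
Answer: 1/899328 ≈ 1.1119e-6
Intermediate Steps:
j(n) = -3 + n
T(s, o) = 5 - s (T(s, o) = (-5 + s)*(-1) = 5 - s)
a = 578 (a = 2 - (-3 - 69)*(5 - 1*(-3)) = 2 - (-72)*(5 + 3) = 2 - (-72)*8 = 2 - 1*(-576) = 2 + 576 = 578)
1/(898750 + a) = 1/(898750 + 578) = 1/899328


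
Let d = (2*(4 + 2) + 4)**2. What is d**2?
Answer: 65536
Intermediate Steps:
d = 256 (d = (2*6 + 4)**2 = (12 + 4)**2 = 16**2 = 256)
d**2 = 256**2 = 65536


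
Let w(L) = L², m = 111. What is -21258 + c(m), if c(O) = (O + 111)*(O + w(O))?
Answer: 2738646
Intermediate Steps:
c(O) = (111 + O)*(O + O²) (c(O) = (O + 111)*(O + O²) = (111 + O)*(O + O²))
-21258 + c(m) = -21258 + 111*(111 + 111² + 112*111) = -21258 + 111*(111 + 12321 + 12432) = -21258 + 111*24864 = -21258 + 2759904 = 2738646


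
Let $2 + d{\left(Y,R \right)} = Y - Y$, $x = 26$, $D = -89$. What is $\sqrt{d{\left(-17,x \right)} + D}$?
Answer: $i \sqrt{91} \approx 9.5394 i$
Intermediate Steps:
$d{\left(Y,R \right)} = -2$ ($d{\left(Y,R \right)} = -2 + \left(Y - Y\right) = -2 + 0 = -2$)
$\sqrt{d{\left(-17,x \right)} + D} = \sqrt{-2 - 89} = \sqrt{-91} = i \sqrt{91}$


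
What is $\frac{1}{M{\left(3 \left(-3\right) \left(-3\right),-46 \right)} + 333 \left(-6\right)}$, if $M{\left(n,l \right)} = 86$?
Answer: $- \frac{1}{1912} \approx -0.00052301$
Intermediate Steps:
$\frac{1}{M{\left(3 \left(-3\right) \left(-3\right),-46 \right)} + 333 \left(-6\right)} = \frac{1}{86 + 333 \left(-6\right)} = \frac{1}{86 - 1998} = \frac{1}{-1912} = - \frac{1}{1912}$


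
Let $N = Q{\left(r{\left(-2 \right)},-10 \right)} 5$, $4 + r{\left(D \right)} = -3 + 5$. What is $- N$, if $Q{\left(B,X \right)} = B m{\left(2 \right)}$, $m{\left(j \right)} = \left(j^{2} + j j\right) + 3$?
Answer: $110$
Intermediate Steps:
$r{\left(D \right)} = -2$ ($r{\left(D \right)} = -4 + \left(-3 + 5\right) = -4 + 2 = -2$)
$m{\left(j \right)} = 3 + 2 j^{2}$ ($m{\left(j \right)} = \left(j^{2} + j^{2}\right) + 3 = 2 j^{2} + 3 = 3 + 2 j^{2}$)
$Q{\left(B,X \right)} = 11 B$ ($Q{\left(B,X \right)} = B \left(3 + 2 \cdot 2^{2}\right) = B \left(3 + 2 \cdot 4\right) = B \left(3 + 8\right) = B 11 = 11 B$)
$N = -110$ ($N = 11 \left(-2\right) 5 = \left(-22\right) 5 = -110$)
$- N = \left(-1\right) \left(-110\right) = 110$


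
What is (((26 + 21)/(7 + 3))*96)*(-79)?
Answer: -178224/5 ≈ -35645.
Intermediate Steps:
(((26 + 21)/(7 + 3))*96)*(-79) = ((47/10)*96)*(-79) = (2256/5)*(-79) = -178224/5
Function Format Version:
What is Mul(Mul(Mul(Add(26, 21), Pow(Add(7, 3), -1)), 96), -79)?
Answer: Rational(-178224, 5) ≈ -35645.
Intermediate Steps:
Mul(Mul(Mul(Add(26, 21), Pow(Add(7, 3), -1)), 96), -79) = Mul(Mul(Mul(47, Pow(10, -1)), 96), -79) = Mul(Mul(Mul(47, Rational(1, 10)), 96), -79) = Mul(Mul(Rational(47, 10), 96), -79) = Mul(Rational(2256, 5), -79) = Rational(-178224, 5)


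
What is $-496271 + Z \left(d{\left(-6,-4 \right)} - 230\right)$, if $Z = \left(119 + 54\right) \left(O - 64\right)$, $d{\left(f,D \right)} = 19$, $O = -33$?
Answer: $3044520$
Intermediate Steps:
$Z = -16781$ ($Z = \left(119 + 54\right) \left(-33 - 64\right) = 173 \left(-97\right) = -16781$)
$-496271 + Z \left(d{\left(-6,-4 \right)} - 230\right) = -496271 - 16781 \left(19 - 230\right) = -496271 - -3540791 = -496271 + 3540791 = 3044520$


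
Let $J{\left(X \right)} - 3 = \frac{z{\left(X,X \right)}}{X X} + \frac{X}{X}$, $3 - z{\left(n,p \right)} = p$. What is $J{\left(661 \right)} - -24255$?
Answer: $\frac{10599265881}{436921} \approx 24259.0$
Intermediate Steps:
$z{\left(n,p \right)} = 3 - p$
$J{\left(X \right)} = 4 + \frac{3 - X}{X^{2}}$ ($J{\left(X \right)} = 3 + \left(\frac{3 - X}{X X} + \frac{X}{X}\right) = 3 + \left(\frac{3 - X}{X^{2}} + 1\right) = 3 + \left(1 + \frac{3 - X}{X^{2}}\right) = 4 + \frac{3 - X}{X^{2}}$)
$J{\left(661 \right)} - -24255 = \left(4 - \frac{1}{661} + \frac{3}{436921}\right) - -24255 = \left(4 - \frac{1}{661} + 3 \cdot \frac{1}{436921}\right) + 24255 = \left(4 - \frac{1}{661} + \frac{3}{436921}\right) + 24255 = \frac{1747026}{436921} + 24255 = \frac{10599265881}{436921}$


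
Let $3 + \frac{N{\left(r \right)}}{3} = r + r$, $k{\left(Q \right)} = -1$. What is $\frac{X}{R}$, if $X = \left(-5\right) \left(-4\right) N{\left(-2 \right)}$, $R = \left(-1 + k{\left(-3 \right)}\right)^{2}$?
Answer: $-105$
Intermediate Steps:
$N{\left(r \right)} = -9 + 6 r$ ($N{\left(r \right)} = -9 + 3 \left(r + r\right) = -9 + 3 \cdot 2 r = -9 + 6 r$)
$R = 4$ ($R = \left(-1 - 1\right)^{2} = \left(-2\right)^{2} = 4$)
$X = -420$ ($X = \left(-5\right) \left(-4\right) \left(-9 + 6 \left(-2\right)\right) = 20 \left(-9 - 12\right) = 20 \left(-21\right) = -420$)
$\frac{X}{R} = - \frac{420}{4} = \left(-420\right) \frac{1}{4} = -105$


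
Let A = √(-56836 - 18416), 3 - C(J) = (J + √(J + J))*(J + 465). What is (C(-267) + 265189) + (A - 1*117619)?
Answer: 200439 - 198*I*√534 + 2*I*√18813 ≈ 2.0044e+5 - 4301.1*I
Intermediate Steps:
C(J) = 3 - (465 + J)*(J + √2*√J) (C(J) = 3 - (J + √(J + J))*(J + 465) = 3 - (J + √(2*J))*(465 + J) = 3 - (J + √2*√J)*(465 + J) = 3 - (465 + J)*(J + √2*√J))
A = 2*I*√18813 (A = √(-75252) = 2*I*√18813 ≈ 274.32*I)
(C(-267) + 265189) + (A - 1*117619) = ((3 - 1*(-267)² - 465*(-267) - √2*(-267)^(3/2) - 465*√2*√(-267)) + 265189) + (2*I*√18813 - 1*117619) = ((3 - 1*71289 + 124155 - √2*(-267*I*√267) - 465*√2*I*√267) + 265189) + (2*I*√18813 - 117619) = ((3 - 71289 + 124155 + 267*I*√534 - 465*I*√534) + 265189) + (-117619 + 2*I*√18813) = ((52869 - 198*I*√534) + 265189) + (-117619 + 2*I*√18813) = (318058 - 198*I*√534) + (-117619 + 2*I*√18813) = 200439 - 198*I*√534 + 2*I*√18813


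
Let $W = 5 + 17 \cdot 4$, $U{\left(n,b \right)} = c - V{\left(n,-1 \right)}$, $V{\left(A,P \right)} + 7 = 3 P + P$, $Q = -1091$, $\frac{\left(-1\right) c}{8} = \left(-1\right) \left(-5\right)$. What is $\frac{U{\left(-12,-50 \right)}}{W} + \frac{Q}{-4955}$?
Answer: $- \frac{64052}{361715} \approx -0.17708$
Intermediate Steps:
$c = -40$ ($c = - 8 \left(\left(-1\right) \left(-5\right)\right) = \left(-8\right) 5 = -40$)
$V{\left(A,P \right)} = -7 + 4 P$ ($V{\left(A,P \right)} = -7 + \left(3 P + P\right) = -7 + 4 P$)
$U{\left(n,b \right)} = -29$ ($U{\left(n,b \right)} = -40 - \left(-7 + 4 \left(-1\right)\right) = -40 - \left(-7 - 4\right) = -40 - -11 = -40 + 11 = -29$)
$W = 73$ ($W = 5 + 68 = 73$)
$\frac{U{\left(-12,-50 \right)}}{W} + \frac{Q}{-4955} = - \frac{29}{73} - \frac{1091}{-4955} = \left(-29\right) \frac{1}{73} - - \frac{1091}{4955} = - \frac{29}{73} + \frac{1091}{4955} = - \frac{64052}{361715}$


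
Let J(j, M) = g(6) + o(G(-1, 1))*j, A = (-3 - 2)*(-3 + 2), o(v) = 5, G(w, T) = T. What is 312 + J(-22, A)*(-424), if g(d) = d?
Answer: 44408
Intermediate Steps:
A = 5 (A = -5*(-1) = 5)
J(j, M) = 6 + 5*j
312 + J(-22, A)*(-424) = 312 + (6 + 5*(-22))*(-424) = 312 + (6 - 110)*(-424) = 312 - 104*(-424) = 312 + 44096 = 44408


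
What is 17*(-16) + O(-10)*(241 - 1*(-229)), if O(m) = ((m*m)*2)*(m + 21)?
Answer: 1033728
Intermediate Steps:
O(m) = 2*m²*(21 + m) (O(m) = (m²*2)*(21 + m) = (2*m²)*(21 + m) = 2*m²*(21 + m))
17*(-16) + O(-10)*(241 - 1*(-229)) = 17*(-16) + (2*(-10)²*(21 - 10))*(241 - 1*(-229)) = -272 + (2*100*11)*(241 + 229) = -272 + 2200*470 = -272 + 1034000 = 1033728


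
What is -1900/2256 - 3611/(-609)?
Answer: 582443/114492 ≈ 5.0872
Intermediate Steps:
-1900/2256 - 3611/(-609) = -1900*1/2256 - 3611*(-1/609) = -475/564 + 3611/609 = 582443/114492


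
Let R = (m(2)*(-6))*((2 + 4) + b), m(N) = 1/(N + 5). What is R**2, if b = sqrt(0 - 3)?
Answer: 1188/49 + 432*I*sqrt(3)/49 ≈ 24.245 + 15.27*I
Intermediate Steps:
b = I*sqrt(3) (b = sqrt(-3) = I*sqrt(3) ≈ 1.732*I)
m(N) = 1/(5 + N)
R = -36/7 - 6*I*sqrt(3)/7 (R = (-6/(5 + 2))*((2 + 4) + I*sqrt(3)) = (-6/7)*(6 + I*sqrt(3)) = ((1/7)*(-6))*(6 + I*sqrt(3)) = -6*(6 + I*sqrt(3))/7 = -36/7 - 6*I*sqrt(3)/7 ≈ -5.1429 - 1.4846*I)
R**2 = (-36/7 - 6*I*sqrt(3)/7)**2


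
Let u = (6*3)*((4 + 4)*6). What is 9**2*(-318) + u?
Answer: -24894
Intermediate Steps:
u = 864 (u = 18*(8*6) = 18*48 = 864)
9**2*(-318) + u = 9**2*(-318) + 864 = 81*(-318) + 864 = -25758 + 864 = -24894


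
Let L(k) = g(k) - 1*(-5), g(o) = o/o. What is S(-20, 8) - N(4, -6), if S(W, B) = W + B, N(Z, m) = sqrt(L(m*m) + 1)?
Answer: -12 - sqrt(7) ≈ -14.646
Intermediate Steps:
g(o) = 1
L(k) = 6 (L(k) = 1 - 1*(-5) = 1 + 5 = 6)
N(Z, m) = sqrt(7) (N(Z, m) = sqrt(6 + 1) = sqrt(7))
S(W, B) = B + W
S(-20, 8) - N(4, -6) = (8 - 20) - sqrt(7) = -12 - sqrt(7)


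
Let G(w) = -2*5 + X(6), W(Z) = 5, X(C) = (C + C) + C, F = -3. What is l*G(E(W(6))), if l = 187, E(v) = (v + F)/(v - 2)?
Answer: 1496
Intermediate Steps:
X(C) = 3*C (X(C) = 2*C + C = 3*C)
E(v) = (-3 + v)/(-2 + v) (E(v) = (v - 3)/(v - 2) = (-3 + v)/(-2 + v))
G(w) = 8 (G(w) = -2*5 + 3*6 = -10 + 18 = 8)
l*G(E(W(6))) = 187*8 = 1496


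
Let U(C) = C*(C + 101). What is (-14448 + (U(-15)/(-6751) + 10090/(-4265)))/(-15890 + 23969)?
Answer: -1935181844/1081947759 ≈ -1.7886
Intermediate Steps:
U(C) = C*(101 + C)
(-14448 + (U(-15)/(-6751) + 10090/(-4265)))/(-15890 + 23969) = (-14448 + (-15*(101 - 15)/(-6751) + 10090/(-4265)))/(-15890 + 23969) = (-14448 + (-15*86*(-1/6751) + 10090*(-1/4265)))/8079 = (-14448 + (-1290*(-1/6751) - 2018/853))*(1/8079) = (-14448 + (30/157 - 2018/853))*(1/8079) = (-14448 - 291236/133921)*(1/8079) = -1935181844/133921*1/8079 = -1935181844/1081947759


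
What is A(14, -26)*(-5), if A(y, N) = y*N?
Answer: 1820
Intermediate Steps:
A(y, N) = N*y
A(14, -26)*(-5) = -26*14*(-5) = -364*(-5) = 1820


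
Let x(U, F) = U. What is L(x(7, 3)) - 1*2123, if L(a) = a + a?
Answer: -2109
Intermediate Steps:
L(a) = 2*a
L(x(7, 3)) - 1*2123 = 2*7 - 1*2123 = 14 - 2123 = -2109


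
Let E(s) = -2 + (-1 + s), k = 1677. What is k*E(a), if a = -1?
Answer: -6708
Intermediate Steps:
E(s) = -3 + s
k*E(a) = 1677*(-3 - 1) = 1677*(-4) = -6708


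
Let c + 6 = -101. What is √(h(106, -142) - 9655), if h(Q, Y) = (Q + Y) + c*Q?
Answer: 3*I*√2337 ≈ 145.03*I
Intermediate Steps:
c = -107 (c = -6 - 101 = -107)
h(Q, Y) = Y - 106*Q (h(Q, Y) = (Q + Y) - 107*Q = Y - 106*Q)
√(h(106, -142) - 9655) = √((-142 - 106*106) - 9655) = √((-142 - 11236) - 9655) = √(-11378 - 9655) = √(-21033) = 3*I*√2337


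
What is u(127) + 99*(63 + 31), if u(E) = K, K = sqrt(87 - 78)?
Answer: 9309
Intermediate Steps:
K = 3 (K = sqrt(9) = 3)
u(E) = 3
u(127) + 99*(63 + 31) = 3 + 99*(63 + 31) = 3 + 99*94 = 3 + 9306 = 9309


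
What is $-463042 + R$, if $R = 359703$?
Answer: $-103339$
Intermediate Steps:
$-463042 + R = -463042 + 359703 = -103339$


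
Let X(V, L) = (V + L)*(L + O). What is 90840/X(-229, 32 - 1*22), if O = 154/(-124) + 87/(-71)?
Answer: -133292560/2420607 ≈ -55.066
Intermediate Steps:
O = -10861/4402 (O = 154*(-1/124) + 87*(-1/71) = -77/62 - 87/71 = -10861/4402 ≈ -2.4673)
X(V, L) = (-10861/4402 + L)*(L + V) (X(V, L) = (V + L)*(L - 10861/4402) = (L + V)*(-10861/4402 + L) = (-10861/4402 + L)*(L + V))
90840/X(-229, 32 - 1*22) = 90840/((32 - 1*22)**2 - 10861*(32 - 1*22)/4402 - 10861/4402*(-229) + (32 - 1*22)*(-229)) = 90840/((32 - 22)**2 - 10861*(32 - 22)/4402 + 2487169/4402 + (32 - 22)*(-229)) = 90840/(10**2 - 10861/4402*10 + 2487169/4402 + 10*(-229)) = 90840/(100 - 54305/2201 + 2487169/4402 - 2290) = 90840/(-7261821/4402) = 90840*(-4402/7261821) = -133292560/2420607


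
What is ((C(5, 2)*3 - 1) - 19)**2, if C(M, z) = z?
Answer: 196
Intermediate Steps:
((C(5, 2)*3 - 1) - 19)**2 = ((2*3 - 1) - 19)**2 = ((6 - 1) - 19)**2 = (5 - 19)**2 = (-14)**2 = 196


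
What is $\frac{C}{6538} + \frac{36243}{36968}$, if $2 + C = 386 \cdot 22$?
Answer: $\frac{275407527}{120848392} \approx 2.2789$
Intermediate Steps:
$C = 8490$ ($C = -2 + 386 \cdot 22 = -2 + 8492 = 8490$)
$\frac{C}{6538} + \frac{36243}{36968} = \frac{8490}{6538} + \frac{36243}{36968} = 8490 \cdot \frac{1}{6538} + 36243 \cdot \frac{1}{36968} = \frac{4245}{3269} + \frac{36243}{36968} = \frac{275407527}{120848392}$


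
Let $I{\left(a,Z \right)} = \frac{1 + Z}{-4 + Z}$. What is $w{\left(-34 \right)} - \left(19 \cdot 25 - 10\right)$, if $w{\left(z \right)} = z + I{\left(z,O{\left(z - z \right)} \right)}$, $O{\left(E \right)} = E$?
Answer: $- \frac{1997}{4} \approx -499.25$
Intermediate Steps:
$I{\left(a,Z \right)} = \frac{1 + Z}{-4 + Z}$
$w{\left(z \right)} = - \frac{1}{4} + z$ ($w{\left(z \right)} = z + \frac{1 + \left(z - z\right)}{-4 + \left(z - z\right)} = z + \frac{1 + 0}{-4 + 0} = z + \frac{1}{-4} \cdot 1 = z - \frac{1}{4} = - \frac{1}{4} + z$)
$w{\left(-34 \right)} - \left(19 \cdot 25 - 10\right) = \left(- \frac{1}{4} - 34\right) - \left(19 \cdot 25 - 10\right) = - \frac{137}{4} - \left(475 - 10\right) = - \frac{137}{4} - 465 = - \frac{1997}{4}$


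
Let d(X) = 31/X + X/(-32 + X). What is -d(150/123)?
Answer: -800751/31550 ≈ -25.380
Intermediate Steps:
-d(150/123) = -(-992 + (150/123)² + 31*(150/123))/((150/123)*(-32 + 150/123)) = -(-992 + (150*(1/123))² + 31*(150*(1/123)))/((150*(1/123))*(-32 + 150*(1/123))) = -(-992 + (50/41)² + 31*(50/41))/(50/41*(-32 + 50/41)) = -41*(-992 + 2500/1681 + 1550/41)/(50*(-1262/41)) = -41*(-41)*(-1601502)/(50*1262*1681) = -1*800751/31550 = -800751/31550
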